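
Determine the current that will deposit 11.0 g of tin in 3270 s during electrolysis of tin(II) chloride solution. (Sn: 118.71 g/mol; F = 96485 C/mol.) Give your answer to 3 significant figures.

n(Sn) = 11.0 / 118.71 = 0.09266 mol
Sn²⁺ + 2e⁻ → Sn, so n(e⁻) = 2 × 0.09266 = 0.1853 mol
Q = 0.1853 × 96485 = 17880 C
I = Q / t = 17880 / 3270 s = 5.47 A

5.47 A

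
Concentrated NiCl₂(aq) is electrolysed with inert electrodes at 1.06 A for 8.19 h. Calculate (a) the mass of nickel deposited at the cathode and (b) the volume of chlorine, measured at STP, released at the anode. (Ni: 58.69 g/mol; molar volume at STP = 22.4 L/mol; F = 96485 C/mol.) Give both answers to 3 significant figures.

Q = 1.06 × 29484 = 31250 C; n(e⁻) = 31250 / 96485 = 0.3239 mol
Cathode: Ni²⁺ + 2e⁻ → Ni → n(Ni) = 0.3239/2 = 0.1620 mol → 9.51 g
Anode: 2Cl⁻ → Cl₂ + 2e⁻ → n(Cl₂) = 0.3239/2 = 0.1620 mol → 3.63 L

9.51 g Ni; 3.63 L Cl₂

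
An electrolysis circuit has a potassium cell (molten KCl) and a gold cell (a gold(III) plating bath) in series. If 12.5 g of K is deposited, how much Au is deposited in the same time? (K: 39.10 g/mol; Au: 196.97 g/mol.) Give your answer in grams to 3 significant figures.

21.0 g

n(K) = 12.5 / 39.10 = 0.3197 mol
K⁺ + e⁻ → K, so n(e⁻) = 0.3197 mol
Same current for the same time ⇒ same n(e⁻) = 0.3197 mol in both cells.
Au³⁺ + 3e⁻ → Au, so n(Au) = 0.3197 / 3 = 0.1066 mol
m(Au) = 0.1066 × 196.97 = 21.0 g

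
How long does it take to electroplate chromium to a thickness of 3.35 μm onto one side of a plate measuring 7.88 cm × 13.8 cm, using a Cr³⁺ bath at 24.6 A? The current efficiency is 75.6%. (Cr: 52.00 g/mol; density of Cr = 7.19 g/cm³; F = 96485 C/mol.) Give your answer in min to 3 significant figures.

1.31 min

Plated area = 7.88 × 13.8 = 108.7 cm²
Volume = 108.7 × 3.35×10⁻⁴ cm = 0.03641 cm³
m(Cr) = 0.03641 × 7.19 = 0.2618 g
n(Cr) = 0.2618 / 52.00 = 0.005035 mol; n(e⁻) = 3 × 0.005035 = 0.01511 mol
Q = 0.01511 × 96485 / 0.756 = 1928 C
t = 1928 / 24.6 = 78.37 s = 1.31 min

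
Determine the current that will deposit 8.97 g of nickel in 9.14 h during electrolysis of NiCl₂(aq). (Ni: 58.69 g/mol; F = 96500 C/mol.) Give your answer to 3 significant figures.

n(Ni) = 8.97 / 58.69 = 0.1528 mol
Ni²⁺ + 2e⁻ → Ni, so n(e⁻) = 2 × 0.1528 = 0.3056 mol
Q = 0.3056 × 96500 = 29490 C
I = Q / t = 29490 / 32904 s = 0.896 A

0.896 A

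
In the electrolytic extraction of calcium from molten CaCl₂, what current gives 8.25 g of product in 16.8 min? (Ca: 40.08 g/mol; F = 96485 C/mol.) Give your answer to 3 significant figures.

n(Ca) = 8.25 / 40.08 = 0.2058 mol
Ca²⁺ + 2e⁻ → Ca, so n(e⁻) = 2 × 0.2058 = 0.4116 mol
Q = 0.4116 × 96485 = 39710 C
I = Q / t = 39710 / 1008 s = 39.4 A

39.4 A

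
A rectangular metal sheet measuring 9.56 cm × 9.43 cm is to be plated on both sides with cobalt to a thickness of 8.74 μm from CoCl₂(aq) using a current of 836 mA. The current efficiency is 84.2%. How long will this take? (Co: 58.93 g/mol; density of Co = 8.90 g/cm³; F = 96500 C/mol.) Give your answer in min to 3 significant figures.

Plated area = 2 × 9.56 × 9.43 = 180.3 cm²
Volume = 180.3 × 8.74×10⁻⁴ cm = 0.1576 cm³
m(Co) = 0.1576 × 8.90 = 1.403 g
n(Co) = 1.403 / 58.93 = 0.02381 mol; n(e⁻) = 2 × 0.02381 = 0.04762 mol
Q = 0.04762 × 96500 / 0.842 = 5458 C
t = 5458 / 0.836 = 6529 s = 109 min

109 min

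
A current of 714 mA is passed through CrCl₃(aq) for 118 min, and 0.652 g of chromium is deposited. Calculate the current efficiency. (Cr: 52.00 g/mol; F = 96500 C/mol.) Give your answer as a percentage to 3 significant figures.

71.8%

Q = 0.714 × 7080 = 5055 C
n(e⁻) = 5055 / 96500 = 0.05238 mol
Cr³⁺ + 3e⁻ → Cr, so theoretical n(Cr) = 0.01746 mol → 0.9079 g
Efficiency = 0.652 / 0.9079 = 0.7181 = 71.8%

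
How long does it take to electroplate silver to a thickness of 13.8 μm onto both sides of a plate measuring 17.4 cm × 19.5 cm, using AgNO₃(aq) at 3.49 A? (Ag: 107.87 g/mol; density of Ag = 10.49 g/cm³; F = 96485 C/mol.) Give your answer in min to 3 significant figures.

Plated area = 2 × 17.4 × 19.5 = 678.6 cm²
Volume = 678.6 × 13.8×10⁻⁴ cm = 0.9365 cm³
m(Ag) = 0.9365 × 10.49 = 9.824 g
n(Ag) = 9.824 / 107.87 = 0.09107 mol; n(e⁻) = 0.09107 mol
Q = 0.09107 × 96485 = 8787 C
t = 8787 / 3.49 = 2518 s = 42.0 min

42.0 min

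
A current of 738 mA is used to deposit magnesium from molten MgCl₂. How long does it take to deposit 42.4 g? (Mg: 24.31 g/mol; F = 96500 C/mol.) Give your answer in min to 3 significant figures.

n(Mg) = 42.4 / 24.31 = 1.744 mol
Mg²⁺ + 2e⁻ → Mg, so n(e⁻) = 2 × 1.744 = 3.488 mol
Q = 3.488 × 96500 = 3.366×10^5 C
t = Q / I = 3.366×10^5 / 0.738 = 4.561×10^5 s = 7600 min

7600 min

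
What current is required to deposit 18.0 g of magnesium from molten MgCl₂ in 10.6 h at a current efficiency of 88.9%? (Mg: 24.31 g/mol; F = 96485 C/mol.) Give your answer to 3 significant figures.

n(Mg) = 18.0 / 24.31 = 0.7404 mol
Mg²⁺ + 2e⁻ → Mg, so n(e⁻) = 2 × 0.7404 = 1.481 mol
Q = 1.481 × 96485 / 0.889 = 1.607×10^5 C
I = Q / t = 1.607×10^5 / 38160 s = 4.21 A

4.21 A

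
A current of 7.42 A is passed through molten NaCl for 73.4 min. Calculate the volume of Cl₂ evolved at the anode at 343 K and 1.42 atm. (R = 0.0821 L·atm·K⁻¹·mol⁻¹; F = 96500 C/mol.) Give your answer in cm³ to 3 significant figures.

3360 cm³

Charge passed = 7.42 × 4404 = 32680 C
n(e⁻) = 32680 / 96500 = 0.3387 mol
2Cl⁻ → Cl₂ + 2e⁻, so n(Cl₂) = 0.3387 / 2 = 0.1694 mol
V = nRT/P = 0.1694 × 0.0821 × 343 / 1.42 = 3.359 L
= 3360 cm³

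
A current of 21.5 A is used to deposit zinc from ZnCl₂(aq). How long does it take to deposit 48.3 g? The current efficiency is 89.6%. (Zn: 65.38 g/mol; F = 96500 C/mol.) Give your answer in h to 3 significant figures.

n(Zn) = 48.3 / 65.38 = 0.7388 mol
Zn²⁺ + 2e⁻ → Zn, so n(e⁻) = 2 × 0.7388 = 1.478 mol
Q = 1.478 × 96500 / 0.896 = 1.592×10^5 C
t = Q / I = 1.592×10^5 / 21.5 = 7405 s = 2.06 h

2.06 h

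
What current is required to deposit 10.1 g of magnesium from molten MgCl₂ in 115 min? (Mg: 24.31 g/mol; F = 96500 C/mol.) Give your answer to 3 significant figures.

11.6 A

n(Mg) = 10.1 / 24.31 = 0.4155 mol
Mg²⁺ + 2e⁻ → Mg, so n(e⁻) = 2 × 0.4155 = 0.8310 mol
Q = 0.8310 × 96500 = 80190 C
I = Q / t = 80190 / 6900 s = 11.6 A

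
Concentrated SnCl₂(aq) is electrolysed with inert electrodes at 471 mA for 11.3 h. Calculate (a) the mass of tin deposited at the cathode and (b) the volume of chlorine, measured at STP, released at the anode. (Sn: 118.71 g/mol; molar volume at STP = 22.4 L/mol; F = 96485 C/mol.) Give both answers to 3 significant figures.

11.8 g Sn; 2.22 L Cl₂

Q = 0.471 × 40680 = 19160 C; n(e⁻) = 19160 / 96485 = 0.1986 mol
Cathode: Sn²⁺ + 2e⁻ → Sn → n(Sn) = 0.1986/2 = 0.09930 mol → 11.8 g
Anode: 2Cl⁻ → Cl₂ + 2e⁻ → n(Cl₂) = 0.1986/2 = 0.09930 mol → 2.22 L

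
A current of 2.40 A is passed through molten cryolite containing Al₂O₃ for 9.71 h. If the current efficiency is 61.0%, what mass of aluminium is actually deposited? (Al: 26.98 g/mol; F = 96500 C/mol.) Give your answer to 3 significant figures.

4.77 g

Q = 2.40 × 34956 = 83890 C
n(e⁻) = 83890 / 96500 = 0.8693 mol
Al³⁺ + 3e⁻ → Al, so theoretical m(Al) = 0.2898 × 26.98 = 7.819 g
Actual mass = 61.0% × 7.819 = 4.77 g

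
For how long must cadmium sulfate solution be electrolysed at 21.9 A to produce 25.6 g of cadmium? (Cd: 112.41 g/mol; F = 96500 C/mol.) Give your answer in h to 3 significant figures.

n(Cd) = 25.6 / 112.41 = 0.2277 mol
Cd²⁺ + 2e⁻ → Cd, so n(e⁻) = 2 × 0.2277 = 0.4554 mol
Q = 0.4554 × 96500 = 43950 C
t = Q / I = 43950 / 21.9 = 2007 s = 0.558 h

0.558 h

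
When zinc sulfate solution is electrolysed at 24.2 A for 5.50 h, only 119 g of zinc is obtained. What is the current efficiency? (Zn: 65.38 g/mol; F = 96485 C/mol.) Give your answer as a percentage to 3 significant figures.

Q = 24.2 × 19800 = 4.792×10^5 C
n(e⁻) = 4.792×10^5 / 96485 = 4.967 mol
Zn²⁺ + 2e⁻ → Zn, so theoretical n(Zn) = 2.484 mol → 162.4 g
Efficiency = 119 / 162.4 = 0.7328 = 73.3%

73.3%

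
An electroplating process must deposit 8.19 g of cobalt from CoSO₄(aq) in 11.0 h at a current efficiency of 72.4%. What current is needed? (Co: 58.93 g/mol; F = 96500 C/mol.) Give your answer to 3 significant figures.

n(Co) = 8.19 / 58.93 = 0.1390 mol
Co²⁺ + 2e⁻ → Co, so n(e⁻) = 2 × 0.1390 = 0.2780 mol
Q = 0.2780 × 96500 / 0.724 = 37050 C
I = Q / t = 37050 / 39600 s = 0.936 A

0.936 A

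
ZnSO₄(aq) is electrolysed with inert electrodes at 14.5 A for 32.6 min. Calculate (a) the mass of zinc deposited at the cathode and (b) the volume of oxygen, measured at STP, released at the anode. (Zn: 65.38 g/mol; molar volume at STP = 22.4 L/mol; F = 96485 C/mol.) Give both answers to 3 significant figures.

9.61 g Zn; 1.65 L O₂

Q = 14.5 × 1956 = 28360 C; n(e⁻) = 28360 / 96485 = 0.2939 mol
Cathode: Zn²⁺ + 2e⁻ → Zn → n(Zn) = 0.2939/2 = 0.1470 mol → 9.61 g
Anode: 2H₂O → O₂ + 4H⁺ + 4e⁻ → n(O₂) = 0.2939/4 = 0.07348 mol → 1.65 L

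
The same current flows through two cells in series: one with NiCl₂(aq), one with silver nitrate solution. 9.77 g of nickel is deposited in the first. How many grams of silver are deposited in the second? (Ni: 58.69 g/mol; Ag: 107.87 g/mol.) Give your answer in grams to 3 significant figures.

n(Ni) = 9.77 / 58.69 = 0.1665 mol
Ni²⁺ + 2e⁻ → Ni, so n(e⁻) = 2 × 0.1665 = 0.3330 mol
In series, the same 0.3330 mol of electrons flows through the second cell.
Ag⁺ + e⁻ → Ag, so n(Ag) = 0.3330 mol
m(Ag) = 0.3330 × 107.87 = 35.9 g

35.9 g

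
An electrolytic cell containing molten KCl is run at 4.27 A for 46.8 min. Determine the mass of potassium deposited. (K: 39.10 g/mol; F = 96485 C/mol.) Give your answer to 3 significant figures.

Charge passed = 4.27 × 2808 = 11990 C
n(e⁻) = 11990 / 96485 = 0.1243 mol
K⁺ + e⁻ → K, so n(K) = 0.1243 mol
m = 0.1243 × 39.10 = 4.86 g

4.86 g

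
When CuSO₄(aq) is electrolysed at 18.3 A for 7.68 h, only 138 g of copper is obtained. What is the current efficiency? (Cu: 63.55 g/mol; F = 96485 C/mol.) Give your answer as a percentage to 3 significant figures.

82.8%

Q = 18.3 × 27648 = 5.060×10^5 C
n(e⁻) = 5.060×10^5 / 96485 = 5.244 mol
Cu²⁺ + 2e⁻ → Cu, so theoretical n(Cu) = 2.622 mol → 166.6 g
Efficiency = 138 / 166.6 = 0.8283 = 82.8%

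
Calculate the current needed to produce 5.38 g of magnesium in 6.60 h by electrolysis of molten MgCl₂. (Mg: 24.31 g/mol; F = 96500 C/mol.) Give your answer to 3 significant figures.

n(Mg) = 5.38 / 24.31 = 0.2213 mol
Mg²⁺ + 2e⁻ → Mg, so n(e⁻) = 2 × 0.2213 = 0.4426 mol
Q = 0.4426 × 96500 = 42710 C
I = Q / t = 42710 / 23760 s = 1.80 A

1.80 A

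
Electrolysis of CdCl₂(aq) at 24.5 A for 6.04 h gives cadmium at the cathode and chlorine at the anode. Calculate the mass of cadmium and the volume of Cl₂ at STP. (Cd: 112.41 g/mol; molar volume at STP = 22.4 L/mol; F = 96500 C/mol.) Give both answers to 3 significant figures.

310 g Cd; 61.8 L Cl₂

Q = 24.5 × 21744 = 5.327×10^5 C; n(e⁻) = 5.327×10^5 / 96500 = 5.520 mol
Cathode: Cd²⁺ + 2e⁻ → Cd → n(Cd) = 5.520/2 = 2.760 mol → 310 g
Anode: 2Cl⁻ → Cl₂ + 2e⁻ → n(Cl₂) = 5.520/2 = 2.760 mol → 61.8 L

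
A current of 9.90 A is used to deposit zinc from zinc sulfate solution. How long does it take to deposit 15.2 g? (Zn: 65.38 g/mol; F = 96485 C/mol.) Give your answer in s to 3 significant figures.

n(Zn) = 15.2 / 65.38 = 0.2325 mol
Zn²⁺ + 2e⁻ → Zn, so n(e⁻) = 2 × 0.2325 = 0.4650 mol
Q = 0.4650 × 96485 = 44870 C
t = Q / I = 44870 / 9.90 = 4532 s

4530 s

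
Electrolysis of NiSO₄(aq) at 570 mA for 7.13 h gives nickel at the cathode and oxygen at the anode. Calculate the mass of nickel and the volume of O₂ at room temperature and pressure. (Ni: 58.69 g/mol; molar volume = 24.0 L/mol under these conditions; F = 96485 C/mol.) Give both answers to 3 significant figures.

4.45 g Ni; 0.910 L O₂

Q = 0.570 × 25668 = 14630 C; n(e⁻) = 14630 / 96485 = 0.1516 mol
Cathode: Ni²⁺ + 2e⁻ → Ni → n(Ni) = 0.1516/2 = 0.07580 mol → 4.45 g
Anode: 2H₂O → O₂ + 4H⁺ + 4e⁻ → n(O₂) = 0.1516/4 = 0.03790 mol → 0.910 L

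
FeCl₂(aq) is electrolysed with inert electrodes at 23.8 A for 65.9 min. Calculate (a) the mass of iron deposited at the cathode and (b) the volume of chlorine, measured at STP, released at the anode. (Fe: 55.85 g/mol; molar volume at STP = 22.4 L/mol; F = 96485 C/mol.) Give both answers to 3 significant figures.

27.2 g Fe; 10.9 L Cl₂

Q = 23.8 × 3954 = 94110 C; n(e⁻) = 94110 / 96485 = 0.9754 mol
Cathode: Fe²⁺ + 2e⁻ → Fe → n(Fe) = 0.9754/2 = 0.4877 mol → 27.2 g
Anode: 2Cl⁻ → Cl₂ + 2e⁻ → n(Cl₂) = 0.9754/2 = 0.4877 mol → 10.9 L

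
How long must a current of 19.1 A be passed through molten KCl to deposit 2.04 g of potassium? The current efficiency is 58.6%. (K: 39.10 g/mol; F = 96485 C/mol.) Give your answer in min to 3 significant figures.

n(K) = 2.04 / 39.10 = 0.05217 mol
K⁺ + e⁻ → K, so n(e⁻) = 0.05217 mol
Q = 0.05217 × 96485 / 0.586 = 8590 C
t = Q / I = 8590 / 19.1 = 449.7 s = 7.50 min

7.50 min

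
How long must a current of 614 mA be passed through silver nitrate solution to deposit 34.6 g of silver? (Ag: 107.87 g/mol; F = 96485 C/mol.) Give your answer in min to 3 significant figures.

840 min

n(Ag) = 34.6 / 107.87 = 0.3208 mol
Ag⁺ + e⁻ → Ag, so n(e⁻) = 0.3208 mol
Q = 0.3208 × 96485 = 30950 C
t = Q / I = 30950 / 0.614 = 50410 s = 840 min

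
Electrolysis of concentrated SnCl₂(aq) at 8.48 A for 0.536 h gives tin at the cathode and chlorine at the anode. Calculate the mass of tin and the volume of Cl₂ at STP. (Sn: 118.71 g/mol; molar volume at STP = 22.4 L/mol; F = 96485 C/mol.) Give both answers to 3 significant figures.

Q = 8.48 × 1929.6 = 16360 C; n(e⁻) = 16360 / 96485 = 0.1696 mol
Cathode: Sn²⁺ + 2e⁻ → Sn → n(Sn) = 0.1696/2 = 0.08480 mol → 10.1 g
Anode: 2Cl⁻ → Cl₂ + 2e⁻ → n(Cl₂) = 0.1696/2 = 0.08480 mol → 1.90 L

10.1 g Sn; 1.90 L Cl₂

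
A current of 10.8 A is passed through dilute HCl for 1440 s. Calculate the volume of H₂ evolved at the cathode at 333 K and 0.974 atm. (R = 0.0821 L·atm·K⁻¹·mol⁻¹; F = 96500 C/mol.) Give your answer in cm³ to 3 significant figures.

2260 cm³

Q = 10.8 A × 1440 s = 15550 C
n(e⁻) = Q/F = 15550/96500 = 0.1611 mol
2H⁺ + 2e⁻ → H₂, so n(H₂) = 0.1611 / 2 = 0.08055 mol
V = nRT/P = 0.08055 × 0.0821 × 333 / 0.974 = 2.261 L
= 2260 cm³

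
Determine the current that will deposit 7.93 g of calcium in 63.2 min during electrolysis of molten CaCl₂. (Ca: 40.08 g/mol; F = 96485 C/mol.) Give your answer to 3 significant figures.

10.1 A

n(Ca) = 7.93 / 40.08 = 0.1979 mol
Ca²⁺ + 2e⁻ → Ca, so n(e⁻) = 2 × 0.1979 = 0.3958 mol
Q = 0.3958 × 96485 = 38190 C
I = Q / t = 38190 / 3792 s = 10.1 A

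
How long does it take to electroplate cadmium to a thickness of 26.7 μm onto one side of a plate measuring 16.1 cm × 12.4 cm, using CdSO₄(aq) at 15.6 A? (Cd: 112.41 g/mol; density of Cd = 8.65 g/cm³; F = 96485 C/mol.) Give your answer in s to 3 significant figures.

Plated area = 16.1 × 12.4 = 199.6 cm²
Volume = 199.6 × 26.7×10⁻⁴ cm = 0.5329 cm³
m(Cd) = 0.5329 × 8.65 = 4.610 g
n(Cd) = 4.610 / 112.41 = 0.04101 mol; n(e⁻) = 2 × 0.04101 = 0.08202 mol
Q = 0.08202 × 96485 = 7914 C
t = 7914 / 15.6 = 507.3 s

507 s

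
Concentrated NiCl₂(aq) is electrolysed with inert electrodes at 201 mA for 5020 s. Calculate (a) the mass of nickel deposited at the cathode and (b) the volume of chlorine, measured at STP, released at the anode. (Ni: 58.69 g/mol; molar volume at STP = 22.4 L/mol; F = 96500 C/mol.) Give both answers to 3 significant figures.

0.307 g Ni; 0.117 L Cl₂

Q = 0.201 × 5020 = 1009 C; n(e⁻) = 1009 / 96500 = 0.01046 mol
Cathode: Ni²⁺ + 2e⁻ → Ni → n(Ni) = 0.01046/2 = 0.005230 mol → 0.307 g
Anode: 2Cl⁻ → Cl₂ + 2e⁻ → n(Cl₂) = 0.01046/2 = 0.005230 mol → 0.117 L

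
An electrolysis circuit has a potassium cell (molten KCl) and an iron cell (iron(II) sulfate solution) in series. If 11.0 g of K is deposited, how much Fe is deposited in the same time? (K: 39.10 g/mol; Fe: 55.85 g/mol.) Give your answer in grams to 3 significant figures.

n(K) = 11.0 / 39.10 = 0.2813 mol
K⁺ + e⁻ → K, so n(e⁻) = 0.2813 mol
The cells are in series, so the same charge (and hence the same n(e⁻) = 0.2813 mol) passes through both.
Fe²⁺ + 2e⁻ → Fe, so n(Fe) = 0.2813 / 2 = 0.1407 mol
m(Fe) = 0.1407 × 55.85 = 7.86 g

7.86 g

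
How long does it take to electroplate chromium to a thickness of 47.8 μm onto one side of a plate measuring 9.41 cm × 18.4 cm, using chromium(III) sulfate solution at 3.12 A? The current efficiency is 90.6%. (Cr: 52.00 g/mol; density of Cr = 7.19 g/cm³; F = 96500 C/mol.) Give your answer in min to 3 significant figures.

Plated area = 9.41 × 18.4 = 173.1 cm²
Volume = 173.1 × 47.8×10⁻⁴ cm = 0.8274 cm³
m(Cr) = 0.8274 × 7.19 = 5.949 g
n(Cr) = 5.949 / 52.00 = 0.1144 mol; n(e⁻) = 3 × 0.1144 = 0.3432 mol
Q = 0.3432 × 96500 / 0.906 = 36550 C
t = 36550 / 3.12 = 11710 s = 195 min

195 min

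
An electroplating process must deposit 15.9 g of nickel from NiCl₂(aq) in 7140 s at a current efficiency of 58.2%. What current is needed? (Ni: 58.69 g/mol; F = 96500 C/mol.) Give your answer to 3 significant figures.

12.6 A

n(Ni) = 15.9 / 58.69 = 0.2709 mol
Ni²⁺ + 2e⁻ → Ni, so n(e⁻) = 2 × 0.2709 = 0.5418 mol
Q = 0.5418 × 96500 / 0.582 = 89830 C
I = Q / t = 89830 / 7140 s = 12.6 A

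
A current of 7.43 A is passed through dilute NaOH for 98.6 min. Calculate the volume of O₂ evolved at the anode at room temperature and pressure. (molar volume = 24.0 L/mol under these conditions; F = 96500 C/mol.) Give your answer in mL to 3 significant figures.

Q = 7.43 A × 5916 s = 43960 C
n(e⁻) = 43960 / 96500 = 0.4555 mol
2H₂O → O₂ + 4H⁺ + 4e⁻, so n(O₂) = 0.4555 / 4 = 0.1139 mol
V = 0.1139 × 24.0 = 2.734 L
= 2730 mL

2730 mL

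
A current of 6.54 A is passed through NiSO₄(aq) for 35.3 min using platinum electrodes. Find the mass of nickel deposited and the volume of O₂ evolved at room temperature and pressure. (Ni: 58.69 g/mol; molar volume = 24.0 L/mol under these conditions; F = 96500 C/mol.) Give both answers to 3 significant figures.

4.21 g Ni; 0.861 L O₂

Q = 6.54 × 2118 = 13850 C; n(e⁻) = 13850 / 96500 = 0.1435 mol
Cathode: Ni²⁺ + 2e⁻ → Ni → n(Ni) = 0.1435/2 = 0.07175 mol → 4.21 g
Anode: 2H₂O → O₂ + 4H⁺ + 4e⁻ → n(O₂) = 0.1435/4 = 0.03588 mol → 0.861 L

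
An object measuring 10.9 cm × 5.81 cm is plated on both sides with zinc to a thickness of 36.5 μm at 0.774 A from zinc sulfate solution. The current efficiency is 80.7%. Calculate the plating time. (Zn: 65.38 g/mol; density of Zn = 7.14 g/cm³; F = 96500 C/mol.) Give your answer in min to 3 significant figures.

260 min

Plated area = 2 × 10.9 × 5.81 = 126.7 cm²
Volume = 126.7 × 36.5×10⁻⁴ cm = 0.4625 cm³
m(Zn) = 0.4625 × 7.14 = 3.302 g
n(Zn) = 3.302 / 65.38 = 0.05050 mol; n(e⁻) = 2 × 0.05050 = 0.1010 mol
Q = 0.1010 × 96500 / 0.807 = 12080 C
t = 12080 / 0.774 = 15610 s = 260 min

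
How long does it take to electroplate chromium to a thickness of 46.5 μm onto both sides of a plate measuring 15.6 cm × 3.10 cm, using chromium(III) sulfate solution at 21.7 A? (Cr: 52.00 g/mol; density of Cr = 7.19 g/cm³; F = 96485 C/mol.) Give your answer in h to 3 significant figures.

0.230 h

Plated area = 2 × 15.6 × 3.10 = 96.72 cm²
Volume = 96.72 × 46.5×10⁻⁴ cm = 0.4497 cm³
m(Cr) = 0.4497 × 7.19 = 3.233 g
n(Cr) = 3.233 / 52.00 = 0.06217 mol; n(e⁻) = 3 × 0.06217 = 0.1865 mol
Q = 0.1865 × 96485 = 17990 C
t = 17990 / 21.7 = 829.0 s = 0.230 h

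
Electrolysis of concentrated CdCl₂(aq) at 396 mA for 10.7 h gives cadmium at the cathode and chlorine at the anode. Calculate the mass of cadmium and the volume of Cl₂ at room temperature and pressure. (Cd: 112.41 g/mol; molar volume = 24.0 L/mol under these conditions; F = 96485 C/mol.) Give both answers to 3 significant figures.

8.89 g Cd; 1.90 L Cl₂

Q = 0.396 × 38520 = 15250 C; n(e⁻) = 15250 / 96485 = 0.1581 mol
Cathode: Cd²⁺ + 2e⁻ → Cd → n(Cd) = 0.1581/2 = 0.07905 mol → 8.89 g
Anode: 2Cl⁻ → Cl₂ + 2e⁻ → n(Cl₂) = 0.1581/2 = 0.07905 mol → 1.90 L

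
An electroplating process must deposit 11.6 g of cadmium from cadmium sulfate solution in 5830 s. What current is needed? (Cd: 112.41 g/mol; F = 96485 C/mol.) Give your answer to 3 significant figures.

n(Cd) = 11.6 / 112.41 = 0.1032 mol
Cd²⁺ + 2e⁻ → Cd, so n(e⁻) = 2 × 0.1032 = 0.2064 mol
Q = 0.2064 × 96485 = 19910 C
I = Q / t = 19910 / 5830 s = 3.42 A

3.42 A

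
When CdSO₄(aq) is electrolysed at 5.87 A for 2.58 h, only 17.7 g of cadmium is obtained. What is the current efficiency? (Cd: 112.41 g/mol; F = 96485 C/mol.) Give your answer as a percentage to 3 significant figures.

55.7%

Q = 5.87 × 9288 = 54520 C
n(e⁻) = 54520 / 96485 = 0.5651 mol
Cd²⁺ + 2e⁻ → Cd, so theoretical n(Cd) = 0.2826 mol → 31.77 g
Efficiency = 17.7 / 31.77 = 0.5571 = 55.7%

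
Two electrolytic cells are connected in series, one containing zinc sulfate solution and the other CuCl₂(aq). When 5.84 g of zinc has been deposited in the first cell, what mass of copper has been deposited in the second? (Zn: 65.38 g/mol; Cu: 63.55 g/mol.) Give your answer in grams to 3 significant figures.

n(Zn) = 5.84 / 65.38 = 0.08932 mol
Zn²⁺ + 2e⁻ → Zn, so n(e⁻) = 2 × 0.08932 = 0.1786 mol
The cells are in series, so the same charge (and hence the same n(e⁻) = 0.1786 mol) passes through both.
Cu²⁺ + 2e⁻ → Cu, so n(Cu) = 0.1786 / 2 = 0.08930 mol
m(Cu) = 0.08930 × 63.55 = 5.68 g

5.68 g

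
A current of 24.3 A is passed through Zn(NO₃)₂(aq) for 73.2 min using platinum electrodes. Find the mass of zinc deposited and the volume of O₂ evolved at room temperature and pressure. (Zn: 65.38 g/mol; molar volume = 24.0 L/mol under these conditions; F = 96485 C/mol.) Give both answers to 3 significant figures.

Q = 24.3 × 4392 = 1.067×10^5 C; n(e⁻) = 1.067×10^5 / 96485 = 1.106 mol
Cathode: Zn²⁺ + 2e⁻ → Zn → n(Zn) = 1.106/2 = 0.5530 mol → 36.2 g
Anode: 2H₂O → O₂ + 4H⁺ + 4e⁻ → n(O₂) = 1.106/4 = 0.2765 mol → 6.64 L

36.2 g Zn; 6.64 L O₂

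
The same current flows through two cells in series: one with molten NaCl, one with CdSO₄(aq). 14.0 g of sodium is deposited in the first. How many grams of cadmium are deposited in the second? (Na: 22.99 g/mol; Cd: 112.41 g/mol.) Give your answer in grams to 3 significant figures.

34.2 g

n(Na) = 14.0 / 22.99 = 0.6090 mol
Na⁺ + e⁻ → Na, so n(e⁻) = 0.6090 mol
The cells are in series, so the same charge (and hence the same n(e⁻) = 0.6090 mol) passes through both.
Cd²⁺ + 2e⁻ → Cd, so n(Cd) = 0.6090 / 2 = 0.3045 mol
m(Cd) = 0.3045 × 112.41 = 34.2 g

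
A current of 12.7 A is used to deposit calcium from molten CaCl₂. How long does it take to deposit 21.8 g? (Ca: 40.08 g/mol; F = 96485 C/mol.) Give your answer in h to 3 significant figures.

2.30 h

n(Ca) = 21.8 / 40.08 = 0.5439 mol
Ca²⁺ + 2e⁻ → Ca, so n(e⁻) = 2 × 0.5439 = 1.088 mol
Q = 1.088 × 96485 = 1.050×10^5 C
t = Q / I = 1.050×10^5 / 12.7 = 8268 s = 2.30 h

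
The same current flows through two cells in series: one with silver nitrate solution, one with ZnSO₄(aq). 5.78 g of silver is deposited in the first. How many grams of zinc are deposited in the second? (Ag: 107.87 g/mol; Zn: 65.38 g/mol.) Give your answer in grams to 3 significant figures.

n(Ag) = 5.78 / 107.87 = 0.05358 mol
Ag⁺ + e⁻ → Ag, so n(e⁻) = 0.05358 mol
Same current for the same time ⇒ same n(e⁻) = 0.05358 mol in both cells.
Zn²⁺ + 2e⁻ → Zn, so n(Zn) = 0.05358 / 2 = 0.02679 mol
m(Zn) = 0.02679 × 65.38 = 1.75 g

1.75 g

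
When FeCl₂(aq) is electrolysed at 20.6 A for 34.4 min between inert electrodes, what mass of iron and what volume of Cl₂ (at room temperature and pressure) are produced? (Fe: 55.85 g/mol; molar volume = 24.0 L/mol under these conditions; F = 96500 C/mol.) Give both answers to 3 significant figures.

12.3 g Fe; 5.29 L Cl₂

Q = 20.6 × 2064 = 42520 C; n(e⁻) = 42520 / 96500 = 0.4406 mol
Cathode: Fe²⁺ + 2e⁻ → Fe → n(Fe) = 0.4406/2 = 0.2203 mol → 12.3 g
Anode: 2Cl⁻ → Cl₂ + 2e⁻ → n(Cl₂) = 0.4406/2 = 0.2203 mol → 5.29 L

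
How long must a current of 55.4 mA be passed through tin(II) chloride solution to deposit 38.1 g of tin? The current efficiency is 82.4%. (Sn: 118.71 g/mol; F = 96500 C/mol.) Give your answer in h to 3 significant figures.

377 h

n(Sn) = 38.1 / 118.71 = 0.3210 mol
Sn²⁺ + 2e⁻ → Sn, so n(e⁻) = 2 × 0.3210 = 0.6420 mol
Q = 0.6420 × 96500 / 0.824 = 75190 C
t = Q / I = 75190 / 0.0554 = 1.357×10^6 s = 377 h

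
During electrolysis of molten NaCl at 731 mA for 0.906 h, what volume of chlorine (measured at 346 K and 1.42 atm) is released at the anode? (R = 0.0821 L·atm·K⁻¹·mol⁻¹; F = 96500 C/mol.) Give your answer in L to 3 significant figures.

0.247 L

Charge passed = 0.731 × 3261.6 = 2384 C
n(e⁻) = Q/F = 2384/96500 = 0.02470 mol
2Cl⁻ → Cl₂ + 2e⁻, so n(Cl₂) = 0.02470 / 2 = 0.01235 mol
V = nRT/P = 0.01235 × 0.0821 × 346 / 1.42 = 0.2471 L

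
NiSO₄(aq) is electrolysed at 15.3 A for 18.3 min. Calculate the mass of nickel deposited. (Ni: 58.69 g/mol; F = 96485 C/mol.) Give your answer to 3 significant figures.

5.11 g

Charge passed = 15.3 × 1098 = 16800 C
Moles of electrons = 16800 / 96485 = 0.1741 mol
Ni²⁺ + 2e⁻ → Ni, so n(Ni) = 0.1741 / 2 = 0.08705 mol
m = 0.08705 × 58.69 = 5.11 g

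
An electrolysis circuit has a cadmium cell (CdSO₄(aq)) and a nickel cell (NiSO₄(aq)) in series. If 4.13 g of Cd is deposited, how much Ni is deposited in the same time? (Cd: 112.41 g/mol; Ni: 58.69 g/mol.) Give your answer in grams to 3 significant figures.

n(Cd) = 4.13 / 112.41 = 0.03674 mol
Cd²⁺ + 2e⁻ → Cd, so n(e⁻) = 2 × 0.03674 = 0.07348 mol
Same current for the same time ⇒ same n(e⁻) = 0.07348 mol in both cells.
Ni²⁺ + 2e⁻ → Ni, so n(Ni) = 0.07348 / 2 = 0.03674 mol
m(Ni) = 0.03674 × 58.69 = 2.16 g

2.16 g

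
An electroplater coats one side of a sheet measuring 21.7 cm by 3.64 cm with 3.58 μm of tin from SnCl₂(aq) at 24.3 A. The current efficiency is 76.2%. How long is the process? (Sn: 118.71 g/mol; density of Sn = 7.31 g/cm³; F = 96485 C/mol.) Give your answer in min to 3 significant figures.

0.302 min

Plated area = 21.7 × 3.64 = 78.99 cm²
Volume = 78.99 × 3.58×10⁻⁴ cm = 0.02828 cm³
m(Sn) = 0.02828 × 7.31 = 0.2067 g
n(Sn) = 0.2067 / 118.71 = 0.001741 mol; n(e⁻) = 2 × 0.001741 = 0.003482 mol
Q = 0.003482 × 96485 / 0.762 = 440.9 C
t = 440.9 / 24.3 = 18.14 s = 0.302 min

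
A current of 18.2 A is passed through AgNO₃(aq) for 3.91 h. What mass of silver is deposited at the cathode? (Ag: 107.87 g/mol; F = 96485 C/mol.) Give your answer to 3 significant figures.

Q = 18.2 A × 14076 s = 2.562×10^5 C
n(e⁻) = Q/F = 2.562×10^5/96485 = 2.655 mol
Ag⁺ + e⁻ → Ag, so n(Ag) = 2.655 mol
m = 2.655 × 107.87 = 286 g

286 g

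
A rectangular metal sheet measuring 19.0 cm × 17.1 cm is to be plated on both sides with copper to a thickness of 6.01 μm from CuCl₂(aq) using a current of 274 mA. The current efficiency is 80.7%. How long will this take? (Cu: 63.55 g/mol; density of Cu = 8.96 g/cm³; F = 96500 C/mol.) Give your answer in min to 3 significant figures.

Plated area = 2 × 19.0 × 17.1 = 649.8 cm²
Volume = 649.8 × 6.01×10⁻⁴ cm = 0.3905 cm³
m(Cu) = 0.3905 × 8.96 = 3.499 g
n(Cu) = 3.499 / 63.55 = 0.05506 mol; n(e⁻) = 2 × 0.05506 = 0.1101 mol
Q = 0.1101 × 96500 / 0.807 = 13170 C
t = 13170 / 0.274 = 48070 s = 801 min

801 min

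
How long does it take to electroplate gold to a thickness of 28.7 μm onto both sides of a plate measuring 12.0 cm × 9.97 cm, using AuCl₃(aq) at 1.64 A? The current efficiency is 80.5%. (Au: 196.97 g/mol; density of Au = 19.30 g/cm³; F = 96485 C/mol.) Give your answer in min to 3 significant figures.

Plated area = 2 × 12.0 × 9.97 = 239.3 cm²
Volume = 239.3 × 28.7×10⁻⁴ cm = 0.6868 cm³
m(Au) = 0.6868 × 19.30 = 13.26 g
n(Au) = 13.26 / 196.97 = 0.06732 mol; n(e⁻) = 3 × 0.06732 = 0.2020 mol
Q = 0.2020 × 96485 / 0.805 = 24210 C
t = 24210 / 1.64 = 14760 s = 246 min

246 min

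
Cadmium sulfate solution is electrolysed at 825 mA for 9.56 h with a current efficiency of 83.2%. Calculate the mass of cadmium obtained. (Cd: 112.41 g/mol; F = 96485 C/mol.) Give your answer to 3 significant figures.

13.8 g

Q = 0.825 × 34416 = 28390 C
n(e⁻) = 28390 / 96485 = 0.2942 mol
Cd²⁺ + 2e⁻ → Cd, so theoretical m(Cd) = 0.1471 × 112.41 = 16.54 g
Actual mass = 83.2% × 16.54 = 13.8 g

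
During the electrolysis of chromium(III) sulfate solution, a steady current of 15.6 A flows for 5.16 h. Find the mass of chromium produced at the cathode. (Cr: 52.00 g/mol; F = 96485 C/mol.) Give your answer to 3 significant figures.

Charge passed = 15.6 × 18576 = 2.898×10^5 C
n(e⁻) = 2.898×10^5 / 96485 = 3.004 mol
Cr³⁺ + 3e⁻ → Cr, so n(Cr) = 3.004 / 3 = 1.001 mol
m = 1.001 × 52.00 = 52.1 g

52.1 g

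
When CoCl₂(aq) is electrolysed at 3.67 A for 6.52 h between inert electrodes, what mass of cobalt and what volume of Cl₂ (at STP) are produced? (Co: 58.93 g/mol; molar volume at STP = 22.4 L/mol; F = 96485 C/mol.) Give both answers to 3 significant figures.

26.3 g Co; 10.0 L Cl₂

Q = 3.67 × 23472 = 86140 C; n(e⁻) = 86140 / 96485 = 0.8928 mol
Cathode: Co²⁺ + 2e⁻ → Co → n(Co) = 0.8928/2 = 0.4464 mol → 26.3 g
Anode: 2Cl⁻ → Cl₂ + 2e⁻ → n(Cl₂) = 0.8928/2 = 0.4464 mol → 10.0 L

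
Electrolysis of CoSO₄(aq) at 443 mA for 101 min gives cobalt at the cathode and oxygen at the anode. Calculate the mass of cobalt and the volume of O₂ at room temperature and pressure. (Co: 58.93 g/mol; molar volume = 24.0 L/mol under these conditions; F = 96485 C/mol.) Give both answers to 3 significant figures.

Q = 0.443 × 6060 = 2685 C; n(e⁻) = 2685 / 96485 = 0.02783 mol
Cathode: Co²⁺ + 2e⁻ → Co → n(Co) = 0.02783/2 = 0.01392 mol → 0.820 g
Anode: 2H₂O → O₂ + 4H⁺ + 4e⁻ → n(O₂) = 0.02783/4 = 0.006958 mol → 0.167 L

0.820 g Co; 0.167 L O₂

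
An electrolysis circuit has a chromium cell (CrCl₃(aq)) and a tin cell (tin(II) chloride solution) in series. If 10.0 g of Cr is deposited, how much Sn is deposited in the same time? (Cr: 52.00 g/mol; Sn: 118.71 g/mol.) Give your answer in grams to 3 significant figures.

34.2 g

n(Cr) = 10.0 / 52.00 = 0.1923 mol
Cr³⁺ + 3e⁻ → Cr, so n(e⁻) = 3 × 0.1923 = 0.5769 mol
In series, the same 0.5769 mol of electrons flows through the second cell.
Sn²⁺ + 2e⁻ → Sn, so n(Sn) = 0.5769 / 2 = 0.2885 mol
m(Sn) = 0.2885 × 118.71 = 34.2 g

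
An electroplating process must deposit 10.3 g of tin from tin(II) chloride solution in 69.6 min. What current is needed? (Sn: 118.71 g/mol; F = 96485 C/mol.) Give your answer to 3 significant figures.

n(Sn) = 10.3 / 118.71 = 0.08677 mol
Sn²⁺ + 2e⁻ → Sn, so n(e⁻) = 2 × 0.08677 = 0.1735 mol
Q = 0.1735 × 96485 = 16740 C
I = Q / t = 16740 / 4176 s = 4.01 A

4.01 A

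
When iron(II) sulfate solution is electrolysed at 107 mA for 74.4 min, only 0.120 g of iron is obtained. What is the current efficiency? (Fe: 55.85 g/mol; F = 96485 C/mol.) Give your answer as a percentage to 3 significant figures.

86.8%

Q = 0.107 × 4464 = 477.6 C
n(e⁻) = 477.6 / 96485 = 0.004950 mol
Fe²⁺ + 2e⁻ → Fe, so theoretical n(Fe) = 0.002475 mol → 0.1382 g
Efficiency = 0.120 / 0.1382 = 0.8683 = 86.8%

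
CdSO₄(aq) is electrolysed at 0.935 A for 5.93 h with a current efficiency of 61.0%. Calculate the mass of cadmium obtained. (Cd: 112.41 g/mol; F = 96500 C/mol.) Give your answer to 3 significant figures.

7.09 g

Q = 0.935 × 21348 = 19960 C
n(e⁻) = 19960 / 96500 = 0.2068 mol
Cd²⁺ + 2e⁻ → Cd, so theoretical m(Cd) = 0.1034 × 112.41 = 11.62 g
Actual mass = 61.0% × 11.62 = 7.09 g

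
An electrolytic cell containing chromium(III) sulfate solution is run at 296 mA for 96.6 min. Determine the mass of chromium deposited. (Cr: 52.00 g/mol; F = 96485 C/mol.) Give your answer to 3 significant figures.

0.308 g

Charge passed = 0.296 × 5796 = 1716 C
n(e⁻) = Q/F = 1716/96485 = 0.01779 mol
Cr³⁺ + 3e⁻ → Cr, so n(Cr) = 0.01779 / 3 = 0.005930 mol
m = 0.005930 × 52.00 = 0.308 g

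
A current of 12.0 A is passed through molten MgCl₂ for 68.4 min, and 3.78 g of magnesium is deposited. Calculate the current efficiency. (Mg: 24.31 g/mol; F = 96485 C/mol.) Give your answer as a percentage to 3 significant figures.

60.9%

Q = 12.0 × 4104 = 49250 C
n(e⁻) = 49250 / 96485 = 0.5104 mol
Mg²⁺ + 2e⁻ → Mg, so theoretical n(Mg) = 0.2552 mol → 6.204 g
Efficiency = 3.78 / 6.204 = 0.6093 = 60.9%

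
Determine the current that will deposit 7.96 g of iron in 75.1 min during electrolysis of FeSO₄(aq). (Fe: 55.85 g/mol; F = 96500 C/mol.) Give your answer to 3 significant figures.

n(Fe) = 7.96 / 55.85 = 0.1425 mol
Fe²⁺ + 2e⁻ → Fe, so n(e⁻) = 2 × 0.1425 = 0.2850 mol
Q = 0.2850 × 96500 = 27500 C
I = Q / t = 27500 / 4506 s = 6.10 A

6.10 A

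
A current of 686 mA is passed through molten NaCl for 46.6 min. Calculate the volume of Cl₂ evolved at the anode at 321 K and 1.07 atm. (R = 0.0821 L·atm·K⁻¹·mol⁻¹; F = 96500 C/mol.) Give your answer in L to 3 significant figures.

0.245 L

Q = 0.686 A × 2796 s = 1918 C
Moles of electrons = 1918 / 96500 = 0.01988 mol
2Cl⁻ → Cl₂ + 2e⁻, so n(Cl₂) = 0.01988 / 2 = 0.009940 mol
V = nRT/P = 0.009940 × 0.0821 × 321 / 1.07 = 0.2448 L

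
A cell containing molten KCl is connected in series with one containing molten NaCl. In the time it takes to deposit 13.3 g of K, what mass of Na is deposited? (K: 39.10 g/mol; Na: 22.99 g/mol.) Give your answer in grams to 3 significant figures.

7.82 g

n(K) = 13.3 / 39.10 = 0.3402 mol
K⁺ + e⁻ → K, so n(e⁻) = 0.3402 mol
The cells are in series, so the same charge (and hence the same n(e⁻) = 0.3402 mol) passes through both.
Na⁺ + e⁻ → Na, so n(Na) = 0.3402 mol
m(Na) = 0.3402 × 22.99 = 7.82 g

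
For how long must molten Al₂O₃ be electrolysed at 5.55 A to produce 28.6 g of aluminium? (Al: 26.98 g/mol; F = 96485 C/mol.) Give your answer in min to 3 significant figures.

921 min

n(Al) = 28.6 / 26.98 = 1.060 mol
Al³⁺ + 3e⁻ → Al, so n(e⁻) = 3 × 1.060 = 3.180 mol
Q = 3.180 × 96485 = 3.068×10^5 C
t = Q / I = 3.068×10^5 / 5.55 = 55280 s = 921 min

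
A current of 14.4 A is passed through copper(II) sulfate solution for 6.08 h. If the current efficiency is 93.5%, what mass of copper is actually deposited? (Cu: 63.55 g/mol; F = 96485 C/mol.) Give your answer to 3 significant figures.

Q = 14.4 × 21888 = 3.152×10^5 C
n(e⁻) = 3.152×10^5 / 96485 = 3.267 mol
Cu²⁺ + 2e⁻ → Cu, so theoretical m(Cu) = 1.634 × 63.55 = 103.8 g
Actual mass = 93.5% × 103.8 = 97.1 g

97.1 g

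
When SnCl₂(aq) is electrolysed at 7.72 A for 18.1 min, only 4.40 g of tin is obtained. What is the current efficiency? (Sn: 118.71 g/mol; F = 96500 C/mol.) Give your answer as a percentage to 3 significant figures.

85.3%

Q = 7.72 × 1086 = 8384 C
n(e⁻) = 8384 / 96500 = 0.08688 mol
Sn²⁺ + 2e⁻ → Sn, so theoretical n(Sn) = 0.04344 mol → 5.157 g
Efficiency = 4.40 / 5.157 = 0.8532 = 85.3%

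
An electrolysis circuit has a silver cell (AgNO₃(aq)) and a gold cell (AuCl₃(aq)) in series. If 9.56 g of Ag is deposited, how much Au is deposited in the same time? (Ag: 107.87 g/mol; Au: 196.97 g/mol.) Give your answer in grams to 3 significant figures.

5.82 g

n(Ag) = 9.56 / 107.87 = 0.08863 mol
Ag⁺ + e⁻ → Ag, so n(e⁻) = 0.08863 mol
In series, the same 0.08863 mol of electrons flows through the second cell.
Au³⁺ + 3e⁻ → Au, so n(Au) = 0.08863 / 3 = 0.02954 mol
m(Au) = 0.02954 × 196.97 = 5.82 g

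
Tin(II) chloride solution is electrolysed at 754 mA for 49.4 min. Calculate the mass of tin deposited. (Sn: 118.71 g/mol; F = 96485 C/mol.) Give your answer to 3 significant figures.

Charge passed = 0.754 × 2964 = 2235 C
n(e⁻) = 2235 / 96485 = 0.02316 mol
Sn²⁺ + 2e⁻ → Sn, so n(Sn) = 0.02316 / 2 = 0.01158 mol
m = 0.01158 × 118.71 = 1.37 g

1.37 g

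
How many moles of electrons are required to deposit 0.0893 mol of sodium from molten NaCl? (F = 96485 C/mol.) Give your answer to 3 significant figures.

Na⁺ + e⁻ → Na, so n(e⁻) = 1 × 0.0893 = 0.08930 mol

0.0893 mol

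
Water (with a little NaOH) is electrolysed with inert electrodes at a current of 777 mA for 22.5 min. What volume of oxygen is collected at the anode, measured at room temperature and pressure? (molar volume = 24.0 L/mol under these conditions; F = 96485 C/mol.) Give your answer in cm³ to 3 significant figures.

Q = It = 0.777 × 1350 = 1049 C
Moles of electrons = 1049 / 96485 = 0.01087 mol
2H₂O → O₂ + 4H⁺ + 4e⁻, so n(O₂) = 0.01087 / 4 = 0.002718 mol
V = 0.002718 × 24.0 = 0.06523 L
= 65.2 cm³

65.2 cm³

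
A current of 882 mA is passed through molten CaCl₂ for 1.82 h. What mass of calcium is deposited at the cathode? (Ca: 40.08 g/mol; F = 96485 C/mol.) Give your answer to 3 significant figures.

Q = 0.882 A × 6552 s = 5779 C
n(e⁻) = Q/F = 5779/96485 = 0.05990 mol
Ca²⁺ + 2e⁻ → Ca, so n(Ca) = 0.05990 / 2 = 0.02995 mol
m = 0.02995 × 40.08 = 1.20 g

1.20 g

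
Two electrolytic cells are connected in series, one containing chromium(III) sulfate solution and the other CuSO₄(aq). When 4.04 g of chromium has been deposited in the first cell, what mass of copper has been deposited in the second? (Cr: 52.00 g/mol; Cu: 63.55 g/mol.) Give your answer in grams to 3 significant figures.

n(Cr) = 4.04 / 52.00 = 0.07769 mol
Cr³⁺ + 3e⁻ → Cr, so n(e⁻) = 3 × 0.07769 = 0.2331 mol
In series, the same 0.2331 mol of electrons flows through the second cell.
Cu²⁺ + 2e⁻ → Cu, so n(Cu) = 0.2331 / 2 = 0.1166 mol
m(Cu) = 0.1166 × 63.55 = 7.41 g

7.41 g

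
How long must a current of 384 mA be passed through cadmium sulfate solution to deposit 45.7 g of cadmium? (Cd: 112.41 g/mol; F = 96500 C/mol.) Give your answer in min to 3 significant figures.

n(Cd) = 45.7 / 112.41 = 0.4065 mol
Cd²⁺ + 2e⁻ → Cd, so n(e⁻) = 2 × 0.4065 = 0.8130 mol
Q = 0.8130 × 96500 = 78450 C
t = Q / I = 78450 / 0.384 = 2.043×10^5 s = 3410 min

3410 min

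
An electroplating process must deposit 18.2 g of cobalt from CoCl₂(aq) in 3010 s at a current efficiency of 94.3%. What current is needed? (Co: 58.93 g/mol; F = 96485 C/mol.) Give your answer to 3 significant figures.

21.0 A

n(Co) = 18.2 / 58.93 = 0.3088 mol
Co²⁺ + 2e⁻ → Co, so n(e⁻) = 2 × 0.3088 = 0.6176 mol
Q = 0.6176 × 96485 / 0.943 = 63190 C
I = Q / t = 63190 / 3010 s = 21.0 A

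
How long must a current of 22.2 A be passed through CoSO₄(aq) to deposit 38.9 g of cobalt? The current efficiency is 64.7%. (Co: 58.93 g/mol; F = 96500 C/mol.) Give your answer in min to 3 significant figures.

148 min

n(Co) = 38.9 / 58.93 = 0.6601 mol
Co²⁺ + 2e⁻ → Co, so n(e⁻) = 2 × 0.6601 = 1.320 mol
Q = 1.320 × 96500 / 0.647 = 1.969×10^5 C
t = Q / I = 1.969×10^5 / 22.2 = 8869 s = 148 min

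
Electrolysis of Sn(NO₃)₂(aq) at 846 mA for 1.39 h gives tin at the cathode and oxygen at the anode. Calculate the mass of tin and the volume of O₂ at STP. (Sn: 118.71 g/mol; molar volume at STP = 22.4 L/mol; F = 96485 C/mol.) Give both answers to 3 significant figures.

Q = 0.846 × 5004 = 4233 C; n(e⁻) = 4233 / 96485 = 0.04387 mol
Cathode: Sn²⁺ + 2e⁻ → Sn → n(Sn) = 0.04387/2 = 0.02194 mol → 2.60 g
Anode: 2H₂O → O₂ + 4H⁺ + 4e⁻ → n(O₂) = 0.04387/4 = 0.01097 mol → 0.246 L

2.60 g Sn; 0.246 L O₂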